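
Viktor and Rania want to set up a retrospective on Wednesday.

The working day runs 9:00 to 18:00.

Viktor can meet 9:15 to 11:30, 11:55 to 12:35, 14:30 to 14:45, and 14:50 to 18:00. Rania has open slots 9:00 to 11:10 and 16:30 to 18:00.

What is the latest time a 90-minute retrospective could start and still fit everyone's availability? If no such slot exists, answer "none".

Viktor ∩ Rania: 09:15–11:10, 16:30–18:00.
Windows ≥ 90 min: 09:15–11:10, 16:30–18:00.
Latest start in the last window 16:30–18:00 is 18:00 − 90 min = 16:30.

16:30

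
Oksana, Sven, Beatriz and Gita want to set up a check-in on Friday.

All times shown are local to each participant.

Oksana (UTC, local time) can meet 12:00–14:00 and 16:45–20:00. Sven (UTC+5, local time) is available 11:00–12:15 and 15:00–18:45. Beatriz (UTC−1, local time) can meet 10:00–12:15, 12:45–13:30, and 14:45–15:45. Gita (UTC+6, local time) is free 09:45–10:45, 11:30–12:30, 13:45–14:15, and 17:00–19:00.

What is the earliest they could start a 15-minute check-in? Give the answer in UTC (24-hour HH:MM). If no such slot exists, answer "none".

Oksana → UTC: 12:00–14:00, 16:45–20:00.
Sven → UTC: 06:00–07:15, 10:00–13:45.
Beatriz → UTC: 11:00–13:15, 13:45–14:30, 15:45–16:45.
Gita → UTC: 03:45–04:45, 05:30–06:30, 07:45–08:15, 11:00–13:00.
Oksana ∩ Sven: 12:00–13:45.
Oksana ∩ Sven ∩ Beatriz: 12:00–13:15.
Oksana ∩ Sven ∩ Beatriz ∩ Gita: 12:00–13:00.
Windows ≥ 15 min: 12:00–13:00.
Earliest such window starts at 12:00.

12:00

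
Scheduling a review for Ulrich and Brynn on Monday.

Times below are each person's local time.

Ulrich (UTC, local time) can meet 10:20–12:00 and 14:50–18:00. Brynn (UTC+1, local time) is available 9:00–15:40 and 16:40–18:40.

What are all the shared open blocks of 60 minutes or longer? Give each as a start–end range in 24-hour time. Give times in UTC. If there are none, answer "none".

Ulrich → UTC: 10:20–12:00, 14:50–18:00.
Brynn → UTC: 08:00–14:40, 15:40–17:40.
Ulrich ∩ Brynn: 10:20–12:00, 15:40–17:40.
Windows ≥ 60 min: 10:20–12:00, 15:40–17:40.

10:20–12:00, 15:40–17:40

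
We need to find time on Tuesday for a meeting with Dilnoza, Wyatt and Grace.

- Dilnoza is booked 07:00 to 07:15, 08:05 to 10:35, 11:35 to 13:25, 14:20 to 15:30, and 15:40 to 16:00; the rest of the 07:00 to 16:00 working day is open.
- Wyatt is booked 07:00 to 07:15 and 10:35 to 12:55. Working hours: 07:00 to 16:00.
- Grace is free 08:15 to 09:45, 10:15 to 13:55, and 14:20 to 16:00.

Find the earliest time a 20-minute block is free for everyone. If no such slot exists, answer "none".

13:25

Dilnoza free within 07:00–16:00: 07:15–08:05, 10:35–11:35, 13:25–14:20, 15:30–15:40.
Wyatt free within 07:00–16:00: 07:15–10:35, 12:55–16:00.
Dilnoza ∩ Wyatt: 07:15–08:05, 13:25–14:20, 15:30–15:40.
Dilnoza ∩ Wyatt ∩ Grace: 13:25–13:55, 15:30–15:40.
Windows ≥ 20 min: 13:25–13:55.
Earliest such window starts at 13:25.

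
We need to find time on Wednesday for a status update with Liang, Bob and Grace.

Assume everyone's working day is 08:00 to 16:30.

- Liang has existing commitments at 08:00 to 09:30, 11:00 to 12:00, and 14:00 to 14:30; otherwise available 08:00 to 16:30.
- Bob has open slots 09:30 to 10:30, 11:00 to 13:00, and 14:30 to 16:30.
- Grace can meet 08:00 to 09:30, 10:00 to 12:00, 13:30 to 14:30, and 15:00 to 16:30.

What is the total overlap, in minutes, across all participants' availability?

Liang free within 08:00–16:30: 09:30–11:00, 12:00–14:00, 14:30–16:30.
Liang ∩ Bob: 09:30–10:30, 12:00–13:00, 14:30–16:30.
Liang ∩ Bob ∩ Grace: 10:00–10:30, 15:00–16:30.
Total common minutes: 30 + 90 = 120.

120 minutes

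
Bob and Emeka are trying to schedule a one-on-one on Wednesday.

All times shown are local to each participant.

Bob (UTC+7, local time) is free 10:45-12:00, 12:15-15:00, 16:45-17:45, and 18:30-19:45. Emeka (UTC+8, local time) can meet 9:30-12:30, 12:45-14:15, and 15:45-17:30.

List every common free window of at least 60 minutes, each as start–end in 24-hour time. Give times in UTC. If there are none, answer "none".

Bob → UTC: 03:45–05:00, 05:15–08:00, 09:45–10:45, 11:30–12:45.
Emeka → UTC: 01:30–04:30, 04:45–06:15, 07:45–09:30.
Bob ∩ Emeka: 03:45–04:30, 04:45–05:00, 05:15–06:15, 07:45–08:00.
Windows ≥ 60 min: 05:15–06:15.

05:15–06:15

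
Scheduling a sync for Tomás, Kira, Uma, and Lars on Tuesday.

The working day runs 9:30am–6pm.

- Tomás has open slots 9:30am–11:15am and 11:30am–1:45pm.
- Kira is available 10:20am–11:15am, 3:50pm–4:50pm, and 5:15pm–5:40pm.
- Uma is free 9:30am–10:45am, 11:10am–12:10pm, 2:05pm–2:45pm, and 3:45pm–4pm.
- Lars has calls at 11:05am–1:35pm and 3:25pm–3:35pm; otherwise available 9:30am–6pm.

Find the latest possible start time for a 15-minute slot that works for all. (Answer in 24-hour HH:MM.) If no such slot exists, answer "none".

Lars free within 09:30–18:00: 09:30–11:05, 13:35–15:25, 15:35–18:00.
Tomás ∩ Kira: 10:20–11:15.
Tomás ∩ Kira ∩ Uma: 10:20–10:45, 11:10–11:15.
Tomás ∩ Kira ∩ Uma ∩ Lars: 10:20–10:45.
Windows ≥ 15 min: 10:20–10:45.
Latest start in the last window 10:20–10:45 is 10:45 − 15 min = 10:30.

10:30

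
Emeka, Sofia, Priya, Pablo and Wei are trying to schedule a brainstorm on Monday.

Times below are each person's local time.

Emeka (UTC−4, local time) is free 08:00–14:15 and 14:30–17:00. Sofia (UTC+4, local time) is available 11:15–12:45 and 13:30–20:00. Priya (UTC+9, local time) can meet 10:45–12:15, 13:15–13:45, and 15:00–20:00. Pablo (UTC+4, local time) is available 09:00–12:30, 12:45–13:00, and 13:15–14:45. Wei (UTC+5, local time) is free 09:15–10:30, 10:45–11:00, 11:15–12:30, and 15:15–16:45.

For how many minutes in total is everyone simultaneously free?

0 minutes

Emeka → UTC: 12:00–18:15, 18:30–21:00.
Sofia → UTC: 07:15–08:45, 09:30–16:00.
Priya → UTC: 01:45–03:15, 04:15–04:45, 06:00–11:00.
Pablo → UTC: 05:00–08:30, 08:45–09:00, 09:15–10:45.
Wei → UTC: 04:15–05:30, 05:45–06:00, 06:15–07:30, 10:15–11:45.
Emeka ∩ Sofia: 12:00–16:00.
Emeka ∩ Sofia ∩ Priya: (none).
Emeka ∩ Sofia ∩ Priya ∩ Pablo: (none).
Emeka ∩ Sofia ∩ Priya ∩ Pablo ∩ Wei: (none).
Total common minutes: 0.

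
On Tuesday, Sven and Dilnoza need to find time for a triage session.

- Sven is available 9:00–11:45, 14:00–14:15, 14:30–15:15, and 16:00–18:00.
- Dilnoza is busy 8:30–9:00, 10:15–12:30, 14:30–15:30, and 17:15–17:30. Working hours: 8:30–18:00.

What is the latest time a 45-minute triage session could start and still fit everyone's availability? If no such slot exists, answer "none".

Dilnoza free within 08:30–18:00: 09:00–10:15, 12:30–14:30, 15:30–17:15, 17:30–18:00.
Sven ∩ Dilnoza: 09:00–10:15, 14:00–14:15, 16:00–17:15, 17:30–18:00.
Windows ≥ 45 min: 09:00–10:15, 16:00–17:15.
Latest start in the last window 16:00–17:15 is 17:15 − 45 min = 16:30.

16:30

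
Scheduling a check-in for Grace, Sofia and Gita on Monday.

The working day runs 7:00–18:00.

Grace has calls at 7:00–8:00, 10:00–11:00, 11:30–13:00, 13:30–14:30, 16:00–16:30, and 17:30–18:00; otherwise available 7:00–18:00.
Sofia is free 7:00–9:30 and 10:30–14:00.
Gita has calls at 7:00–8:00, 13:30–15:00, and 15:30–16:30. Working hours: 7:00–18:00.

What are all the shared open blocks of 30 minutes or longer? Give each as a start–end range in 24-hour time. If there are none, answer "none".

08:00–09:30, 11:00–11:30, 13:00–13:30

Grace free within 07:00–18:00: 08:00–10:00, 11:00–11:30, 13:00–13:30, 14:30–16:00, 16:30–17:30.
Gita free within 07:00–18:00: 08:00–13:30, 15:00–15:30, 16:30–18:00.
Grace ∩ Sofia: 08:00–09:30, 11:00–11:30, 13:00–13:30.
Grace ∩ Sofia ∩ Gita: 08:00–09:30, 11:00–11:30, 13:00–13:30.
Windows ≥ 30 min: 08:00–09:30, 11:00–11:30, 13:00–13:30.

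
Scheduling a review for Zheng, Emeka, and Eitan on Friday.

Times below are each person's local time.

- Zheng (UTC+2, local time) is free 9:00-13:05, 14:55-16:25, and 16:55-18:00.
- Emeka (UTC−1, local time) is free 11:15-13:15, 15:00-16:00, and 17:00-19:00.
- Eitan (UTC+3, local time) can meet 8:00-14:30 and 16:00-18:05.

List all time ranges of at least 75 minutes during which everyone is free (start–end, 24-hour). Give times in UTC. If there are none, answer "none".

Zheng → UTC: 07:00–11:05, 12:55–14:25, 14:55–16:00.
Emeka → UTC: 12:15–14:15, 16:00–17:00, 18:00–20:00.
Eitan → UTC: 05:00–11:30, 13:00–15:05.
Zheng ∩ Emeka: 12:55–14:15.
Zheng ∩ Emeka ∩ Eitan: 13:00–14:15.
Windows ≥ 75 min: 13:00–14:15.

13:00–14:15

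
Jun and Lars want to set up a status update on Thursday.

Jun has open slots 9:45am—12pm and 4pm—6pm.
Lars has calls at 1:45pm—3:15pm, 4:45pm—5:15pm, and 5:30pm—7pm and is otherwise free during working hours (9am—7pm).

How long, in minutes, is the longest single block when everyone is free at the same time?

135 minutes

Lars free within 09:00–19:00: 09:00–13:45, 15:15–16:45, 17:15–17:30.
Jun ∩ Lars: 09:45–12:00, 16:00–16:45, 17:15–17:30.
Common window lengths: 135, 45, 15 min; longest is 135.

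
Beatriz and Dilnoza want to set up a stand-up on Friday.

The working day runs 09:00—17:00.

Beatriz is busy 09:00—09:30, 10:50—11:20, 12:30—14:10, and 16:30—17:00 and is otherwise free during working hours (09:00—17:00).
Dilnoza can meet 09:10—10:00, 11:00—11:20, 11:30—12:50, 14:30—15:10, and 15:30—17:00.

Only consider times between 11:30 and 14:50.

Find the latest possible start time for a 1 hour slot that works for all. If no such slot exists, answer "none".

11:30

Beatriz free within 09:00–17:00: 09:30–10:50, 11:20–12:30, 14:10–16:30.
Beatriz ∩ Dilnoza: 09:30–10:00, 11:30–12:30, 14:30–15:10, 15:30–16:30.
Restricted to 11:30–14:50: 11:30–12:30, 14:30–14:50.
Windows ≥ 60 min: 11:30–12:30.
Latest start in the last window 11:30–12:30 is 12:30 − 60 min = 11:30.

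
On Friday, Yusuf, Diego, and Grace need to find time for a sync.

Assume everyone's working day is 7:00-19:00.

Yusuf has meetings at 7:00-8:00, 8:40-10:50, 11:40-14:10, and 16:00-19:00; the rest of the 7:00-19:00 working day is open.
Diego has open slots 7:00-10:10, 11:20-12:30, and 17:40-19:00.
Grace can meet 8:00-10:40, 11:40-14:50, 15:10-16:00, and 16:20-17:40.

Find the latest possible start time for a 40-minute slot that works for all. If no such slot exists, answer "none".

Yusuf free within 07:00–19:00: 08:00–08:40, 10:50–11:40, 14:10–16:00.
Yusuf ∩ Diego: 08:00–08:40, 11:20–11:40.
Yusuf ∩ Diego ∩ Grace: 08:00–08:40.
Windows ≥ 40 min: 08:00–08:40.
Latest start in the last window 08:00–08:40 is 08:40 − 40 min = 08:00.

08:00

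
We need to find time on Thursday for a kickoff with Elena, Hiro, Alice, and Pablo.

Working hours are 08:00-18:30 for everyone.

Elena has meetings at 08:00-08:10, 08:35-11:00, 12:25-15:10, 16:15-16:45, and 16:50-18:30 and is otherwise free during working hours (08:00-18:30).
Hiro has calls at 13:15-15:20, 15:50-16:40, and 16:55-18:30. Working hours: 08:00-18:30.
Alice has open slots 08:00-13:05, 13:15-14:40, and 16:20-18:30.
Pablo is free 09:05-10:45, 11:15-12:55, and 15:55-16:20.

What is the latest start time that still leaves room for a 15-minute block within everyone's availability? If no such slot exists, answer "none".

12:10

Elena free within 08:00–18:30: 08:10–08:35, 11:00–12:25, 15:10–16:15, 16:45–16:50.
Hiro free within 08:00–18:30: 08:00–13:15, 15:20–15:50, 16:40–16:55.
Elena ∩ Hiro: 08:10–08:35, 11:00–12:25, 15:20–15:50, 16:45–16:50.
Elena ∩ Hiro ∩ Alice: 08:10–08:35, 11:00–12:25, 16:45–16:50.
Elena ∩ Hiro ∩ Alice ∩ Pablo: 11:15–12:25.
Windows ≥ 15 min: 11:15–12:25.
Latest start in the last window 11:15–12:25 is 12:25 − 15 min = 12:10.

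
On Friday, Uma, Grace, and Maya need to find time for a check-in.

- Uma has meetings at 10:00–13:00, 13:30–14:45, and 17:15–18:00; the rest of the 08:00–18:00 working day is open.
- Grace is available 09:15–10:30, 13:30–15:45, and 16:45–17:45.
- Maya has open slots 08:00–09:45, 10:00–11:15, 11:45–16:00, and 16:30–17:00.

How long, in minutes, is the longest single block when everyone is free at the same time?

60 minutes

Uma free within 08:00–18:00: 08:00–10:00, 13:00–13:30, 14:45–17:15.
Uma ∩ Grace: 09:15–10:00, 14:45–15:45, 16:45–17:15.
Uma ∩ Grace ∩ Maya: 09:15–09:45, 14:45–15:45, 16:45–17:00.
Common window lengths: 30, 60, 15 min; longest is 60.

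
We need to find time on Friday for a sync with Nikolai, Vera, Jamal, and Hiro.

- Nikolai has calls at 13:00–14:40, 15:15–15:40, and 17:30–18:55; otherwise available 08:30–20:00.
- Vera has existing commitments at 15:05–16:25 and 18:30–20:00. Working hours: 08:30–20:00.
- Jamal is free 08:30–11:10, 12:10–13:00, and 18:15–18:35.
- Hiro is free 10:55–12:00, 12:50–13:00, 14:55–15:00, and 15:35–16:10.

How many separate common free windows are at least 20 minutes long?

0

Nikolai free within 08:30–20:00: 08:30–13:00, 14:40–15:15, 15:40–17:30, 18:55–20:00.
Vera free within 08:30–20:00: 08:30–15:05, 16:25–18:30.
Nikolai ∩ Vera: 08:30–13:00, 14:40–15:05, 16:25–17:30.
Nikolai ∩ Vera ∩ Jamal: 08:30–11:10, 12:10–13:00.
Nikolai ∩ Vera ∩ Jamal ∩ Hiro: 10:55–11:10, 12:50–13:00.
Windows ≥ 20 min: (none).
That's 0 windows.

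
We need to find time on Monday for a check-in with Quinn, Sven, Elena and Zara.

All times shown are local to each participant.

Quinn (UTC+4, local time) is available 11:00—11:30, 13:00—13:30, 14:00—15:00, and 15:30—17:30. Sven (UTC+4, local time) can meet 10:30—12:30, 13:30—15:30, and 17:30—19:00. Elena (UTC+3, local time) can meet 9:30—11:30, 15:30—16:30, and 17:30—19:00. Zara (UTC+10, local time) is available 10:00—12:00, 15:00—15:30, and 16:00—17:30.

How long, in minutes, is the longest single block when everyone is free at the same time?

30 minutes

Quinn → UTC: 07:00–07:30, 09:00–09:30, 10:00–11:00, 11:30–13:30.
Sven → UTC: 06:30–08:30, 09:30–11:30, 13:30–15:00.
Elena → UTC: 06:30–08:30, 12:30–13:30, 14:30–16:00.
Zara → UTC: 00:00–02:00, 05:00–05:30, 06:00–07:30.
Quinn ∩ Sven: 07:00–07:30, 10:00–11:00.
Quinn ∩ Sven ∩ Elena: 07:00–07:30.
Quinn ∩ Sven ∩ Elena ∩ Zara: 07:00–07:30.
Single common window of 30 minutes.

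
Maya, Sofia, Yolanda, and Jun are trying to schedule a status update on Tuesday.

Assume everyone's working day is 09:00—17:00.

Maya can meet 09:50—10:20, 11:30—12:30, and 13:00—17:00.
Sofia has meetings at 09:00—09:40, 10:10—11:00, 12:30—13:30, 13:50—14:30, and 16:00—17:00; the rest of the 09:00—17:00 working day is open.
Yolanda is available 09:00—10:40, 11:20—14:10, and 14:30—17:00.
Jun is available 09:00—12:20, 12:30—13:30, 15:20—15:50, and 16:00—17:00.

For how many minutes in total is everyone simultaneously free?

Sofia free within 09:00–17:00: 09:40–10:10, 11:00–12:30, 13:30–13:50, 14:30–16:00.
Maya ∩ Sofia: 09:50–10:10, 11:30–12:30, 13:30–13:50, 14:30–16:00.
Maya ∩ Sofia ∩ Yolanda: 09:50–10:10, 11:30–12:30, 13:30–13:50, 14:30–16:00.
Maya ∩ Sofia ∩ Yolanda ∩ Jun: 09:50–10:10, 11:30–12:20, 15:20–15:50.
Total common minutes: 20 + 50 + 30 = 100.

100 minutes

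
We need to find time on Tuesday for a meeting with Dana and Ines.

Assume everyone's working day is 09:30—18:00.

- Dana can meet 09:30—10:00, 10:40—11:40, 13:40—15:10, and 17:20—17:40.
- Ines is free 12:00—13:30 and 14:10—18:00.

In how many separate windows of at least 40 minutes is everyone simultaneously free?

1

Dana ∩ Ines: 14:10–15:10, 17:20–17:40.
Windows ≥ 40 min: 14:10–15:10.
That's 1 window.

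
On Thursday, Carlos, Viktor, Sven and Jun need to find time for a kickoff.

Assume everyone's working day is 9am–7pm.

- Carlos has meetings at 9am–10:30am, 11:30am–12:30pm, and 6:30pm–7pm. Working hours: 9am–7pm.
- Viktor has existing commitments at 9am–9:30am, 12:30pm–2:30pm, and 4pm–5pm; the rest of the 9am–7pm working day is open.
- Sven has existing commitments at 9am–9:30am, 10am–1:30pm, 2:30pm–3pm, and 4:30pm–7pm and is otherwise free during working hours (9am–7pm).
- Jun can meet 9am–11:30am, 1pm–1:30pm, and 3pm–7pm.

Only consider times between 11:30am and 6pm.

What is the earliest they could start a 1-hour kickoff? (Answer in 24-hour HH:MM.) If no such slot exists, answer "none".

15:00

Carlos free within 09:00–19:00: 10:30–11:30, 12:30–18:30.
Viktor free within 09:00–19:00: 09:30–12:30, 14:30–16:00, 17:00–19:00.
Sven free within 09:00–19:00: 09:30–10:00, 13:30–14:30, 15:00–16:30.
Carlos ∩ Viktor: 10:30–11:30, 14:30–16:00, 17:00–18:30.
Carlos ∩ Viktor ∩ Sven: 15:00–16:00.
Carlos ∩ Viktor ∩ Sven ∩ Jun: 15:00–16:00.
Restricted to 11:30–18:00: 15:00–16:00.
Windows ≥ 60 min: 15:00–16:00.
Earliest such window starts at 15:00.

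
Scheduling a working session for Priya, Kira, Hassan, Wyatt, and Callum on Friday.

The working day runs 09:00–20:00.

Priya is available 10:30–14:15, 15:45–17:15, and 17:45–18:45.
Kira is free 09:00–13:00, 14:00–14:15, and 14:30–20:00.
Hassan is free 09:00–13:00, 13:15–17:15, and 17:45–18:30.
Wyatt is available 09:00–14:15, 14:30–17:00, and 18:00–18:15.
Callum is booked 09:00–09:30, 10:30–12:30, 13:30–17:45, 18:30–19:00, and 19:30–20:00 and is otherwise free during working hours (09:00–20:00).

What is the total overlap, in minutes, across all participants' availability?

45 minutes

Callum free within 09:00–20:00: 09:30–10:30, 12:30–13:30, 17:45–18:30, 19:00–19:30.
Priya ∩ Kira: 10:30–13:00, 14:00–14:15, 15:45–17:15, 17:45–18:45.
Priya ∩ Kira ∩ Hassan: 10:30–13:00, 14:00–14:15, 15:45–17:15, 17:45–18:30.
Priya ∩ Kira ∩ Hassan ∩ Wyatt: 10:30–13:00, 14:00–14:15, 15:45–17:00, 18:00–18:15.
Priya ∩ Kira ∩ Hassan ∩ Wyatt ∩ Callum: 12:30–13:00, 18:00–18:15.
Total common minutes: 30 + 15 = 45.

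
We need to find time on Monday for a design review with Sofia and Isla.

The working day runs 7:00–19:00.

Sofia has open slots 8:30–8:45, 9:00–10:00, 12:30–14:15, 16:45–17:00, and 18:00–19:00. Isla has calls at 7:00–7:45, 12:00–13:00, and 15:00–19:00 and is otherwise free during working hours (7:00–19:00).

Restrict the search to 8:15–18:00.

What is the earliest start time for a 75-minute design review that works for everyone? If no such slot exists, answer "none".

13:00

Isla free within 07:00–19:00: 07:45–12:00, 13:00–15:00.
Sofia ∩ Isla: 08:30–08:45, 09:00–10:00, 13:00–14:15.
Restricted to 08:15–18:00: 08:30–08:45, 09:00–10:00, 13:00–14:15.
Windows ≥ 75 min: 13:00–14:15.
Earliest such window starts at 13:00.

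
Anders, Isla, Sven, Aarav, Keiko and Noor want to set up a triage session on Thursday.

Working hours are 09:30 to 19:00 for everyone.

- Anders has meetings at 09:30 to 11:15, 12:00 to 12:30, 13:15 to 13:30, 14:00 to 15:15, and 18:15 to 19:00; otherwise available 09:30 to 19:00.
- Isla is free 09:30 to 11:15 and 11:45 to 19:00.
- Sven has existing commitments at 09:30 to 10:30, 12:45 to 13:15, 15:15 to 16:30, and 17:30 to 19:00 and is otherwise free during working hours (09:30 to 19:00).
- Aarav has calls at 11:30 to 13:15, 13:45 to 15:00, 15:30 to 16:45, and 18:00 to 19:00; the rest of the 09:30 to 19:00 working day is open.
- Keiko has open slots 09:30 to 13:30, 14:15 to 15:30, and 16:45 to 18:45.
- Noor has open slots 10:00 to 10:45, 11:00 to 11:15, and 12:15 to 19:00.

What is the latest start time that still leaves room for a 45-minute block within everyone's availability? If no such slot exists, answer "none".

16:45

Anders free within 09:30–19:00: 11:15–12:00, 12:30–13:15, 13:30–14:00, 15:15–18:15.
Sven free within 09:30–19:00: 10:30–12:45, 13:15–15:15, 16:30–17:30.
Aarav free within 09:30–19:00: 09:30–11:30, 13:15–13:45, 15:00–15:30, 16:45–18:00.
Anders ∩ Isla: 11:45–12:00, 12:30–13:15, 13:30–14:00, 15:15–18:15.
Anders ∩ Isla ∩ Sven: 11:45–12:00, 12:30–12:45, 13:30–14:00, 16:30–17:30.
Anders ∩ Isla ∩ Sven ∩ Aarav: 13:30–13:45, 16:45–17:30.
Anders ∩ Isla ∩ Sven ∩ Aarav ∩ Keiko: 16:45–17:30.
Anders ∩ Isla ∩ Sven ∩ Aarav ∩ Keiko ∩ Noor: 16:45–17:30.
Windows ≥ 45 min: 16:45–17:30.
Latest start in the last window 16:45–17:30 is 17:30 − 45 min = 16:45.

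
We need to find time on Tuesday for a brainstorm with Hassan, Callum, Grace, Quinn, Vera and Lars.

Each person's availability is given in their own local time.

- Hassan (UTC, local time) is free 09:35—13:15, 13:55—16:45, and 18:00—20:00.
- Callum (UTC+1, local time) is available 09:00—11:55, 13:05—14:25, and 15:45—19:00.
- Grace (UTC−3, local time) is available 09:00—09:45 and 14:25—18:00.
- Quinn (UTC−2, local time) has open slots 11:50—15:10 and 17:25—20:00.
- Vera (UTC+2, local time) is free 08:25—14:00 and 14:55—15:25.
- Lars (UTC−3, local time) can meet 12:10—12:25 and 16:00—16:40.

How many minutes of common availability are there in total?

Hassan → UTC: 09:35–13:15, 13:55–16:45, 18:00–20:00.
Callum → UTC: 08:00–10:55, 12:05–13:25, 14:45–18:00.
Grace → UTC: 12:00–12:45, 17:25–21:00.
Quinn → UTC: 13:50–17:10, 19:25–22:00.
Vera → UTC: 06:25–12:00, 12:55–13:25.
Lars → UTC: 15:10–15:25, 19:00–19:40.
Hassan ∩ Callum: 09:35–10:55, 12:05–13:15, 14:45–16:45.
Hassan ∩ Callum ∩ Grace: 12:05–12:45.
Hassan ∩ Callum ∩ Grace ∩ Quinn: (none).
Hassan ∩ Callum ∩ Grace ∩ Quinn ∩ Vera: (none).
Hassan ∩ Callum ∩ Grace ∩ Quinn ∩ Vera ∩ Lars: (none).
Total common minutes: 0.

0 minutes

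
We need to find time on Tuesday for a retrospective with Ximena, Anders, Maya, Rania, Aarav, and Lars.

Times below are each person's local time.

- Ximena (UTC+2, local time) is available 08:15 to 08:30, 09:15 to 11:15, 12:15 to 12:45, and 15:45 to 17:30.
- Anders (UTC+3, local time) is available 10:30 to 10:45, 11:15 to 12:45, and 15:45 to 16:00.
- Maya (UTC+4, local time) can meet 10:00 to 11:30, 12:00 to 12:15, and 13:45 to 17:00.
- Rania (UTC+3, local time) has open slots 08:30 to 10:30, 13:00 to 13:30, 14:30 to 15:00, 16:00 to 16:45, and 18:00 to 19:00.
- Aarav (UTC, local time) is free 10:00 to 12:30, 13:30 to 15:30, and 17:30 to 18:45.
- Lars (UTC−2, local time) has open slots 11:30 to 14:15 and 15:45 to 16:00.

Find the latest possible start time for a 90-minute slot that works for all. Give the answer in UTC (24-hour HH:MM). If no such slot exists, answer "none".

none

Ximena → UTC: 06:15–06:30, 07:15–09:15, 10:15–10:45, 13:45–15:30.
Anders → UTC: 07:30–07:45, 08:15–09:45, 12:45–13:00.
Maya → UTC: 06:00–07:30, 08:00–08:15, 09:45–13:00.
Rania → UTC: 05:30–07:30, 10:00–10:30, 11:30–12:00, 13:00–13:45, 15:00–16:00.
Aarav → UTC: 10:00–12:30, 13:30–15:30, 17:30–18:45.
Lars → UTC: 13:30–16:15, 17:45–18:00.
Ximena ∩ Anders: 07:30–07:45, 08:15–09:15.
Ximena ∩ Anders ∩ Maya: (none).
Ximena ∩ Anders ∩ Maya ∩ Rania: (none).
Ximena ∩ Anders ∩ Maya ∩ Rania ∩ Aarav: (none).
Ximena ∩ Anders ∩ Maya ∩ Rania ∩ Aarav ∩ Lars: (none).
Windows ≥ 90 min: (none).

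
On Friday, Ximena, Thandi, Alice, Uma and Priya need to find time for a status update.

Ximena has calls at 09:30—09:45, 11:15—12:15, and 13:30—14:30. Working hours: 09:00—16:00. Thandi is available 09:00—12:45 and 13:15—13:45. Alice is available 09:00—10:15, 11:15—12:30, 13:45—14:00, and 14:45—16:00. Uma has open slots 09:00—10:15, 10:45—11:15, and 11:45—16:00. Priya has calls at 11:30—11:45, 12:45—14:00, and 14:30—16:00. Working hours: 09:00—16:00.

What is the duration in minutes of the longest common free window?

30 minutes

Ximena free within 09:00–16:00: 09:00–09:30, 09:45–11:15, 12:15–13:30, 14:30–16:00.
Priya free within 09:00–16:00: 09:00–11:30, 11:45–12:45, 14:00–14:30.
Ximena ∩ Thandi: 09:00–09:30, 09:45–11:15, 12:15–12:45, 13:15–13:30.
Ximena ∩ Thandi ∩ Alice: 09:00–09:30, 09:45–10:15, 12:15–12:30.
Ximena ∩ Thandi ∩ Alice ∩ Uma: 09:00–09:30, 09:45–10:15, 12:15–12:30.
Ximena ∩ Thandi ∩ Alice ∩ Uma ∩ Priya: 09:00–09:30, 09:45–10:15, 12:15–12:30.
Common window lengths: 30, 30, 15 min; longest is 30.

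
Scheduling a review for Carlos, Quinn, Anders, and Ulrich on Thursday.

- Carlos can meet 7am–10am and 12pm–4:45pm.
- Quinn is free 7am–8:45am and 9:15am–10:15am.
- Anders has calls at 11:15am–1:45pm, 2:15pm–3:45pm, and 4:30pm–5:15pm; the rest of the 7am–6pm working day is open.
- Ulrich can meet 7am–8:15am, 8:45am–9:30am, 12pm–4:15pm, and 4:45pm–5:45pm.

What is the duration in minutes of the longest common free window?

75 minutes

Anders free within 07:00–18:00: 07:00–11:15, 13:45–14:15, 15:45–16:30, 17:15–18:00.
Carlos ∩ Quinn: 07:00–08:45, 09:15–10:00.
Carlos ∩ Quinn ∩ Anders: 07:00–08:45, 09:15–10:00.
Carlos ∩ Quinn ∩ Anders ∩ Ulrich: 07:00–08:15, 09:15–09:30.
Common window lengths: 75, 15 min; longest is 75.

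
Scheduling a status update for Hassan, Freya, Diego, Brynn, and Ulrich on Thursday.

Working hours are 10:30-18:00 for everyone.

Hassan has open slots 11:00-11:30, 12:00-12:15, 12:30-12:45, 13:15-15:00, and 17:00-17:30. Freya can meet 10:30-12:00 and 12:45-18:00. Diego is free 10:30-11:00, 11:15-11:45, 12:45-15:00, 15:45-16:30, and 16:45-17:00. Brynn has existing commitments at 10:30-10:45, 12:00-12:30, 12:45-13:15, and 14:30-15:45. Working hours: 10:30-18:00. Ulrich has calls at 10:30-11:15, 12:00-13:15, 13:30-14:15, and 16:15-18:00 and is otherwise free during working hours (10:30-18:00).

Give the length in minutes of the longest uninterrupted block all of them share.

15 minutes

Brynn free within 10:30–18:00: 10:45–12:00, 12:30–12:45, 13:15–14:30, 15:45–18:00.
Ulrich free within 10:30–18:00: 11:15–12:00, 13:15–13:30, 14:15–16:15.
Hassan ∩ Freya: 11:00–11:30, 13:15–15:00, 17:00–17:30.
Hassan ∩ Freya ∩ Diego: 11:15–11:30, 13:15–15:00.
Hassan ∩ Freya ∩ Diego ∩ Brynn: 11:15–11:30, 13:15–14:30.
Hassan ∩ Freya ∩ Diego ∩ Brynn ∩ Ulrich: 11:15–11:30, 13:15–13:30, 14:15–14:30.
Common window lengths: 15, 15, 15 min; longest is 15.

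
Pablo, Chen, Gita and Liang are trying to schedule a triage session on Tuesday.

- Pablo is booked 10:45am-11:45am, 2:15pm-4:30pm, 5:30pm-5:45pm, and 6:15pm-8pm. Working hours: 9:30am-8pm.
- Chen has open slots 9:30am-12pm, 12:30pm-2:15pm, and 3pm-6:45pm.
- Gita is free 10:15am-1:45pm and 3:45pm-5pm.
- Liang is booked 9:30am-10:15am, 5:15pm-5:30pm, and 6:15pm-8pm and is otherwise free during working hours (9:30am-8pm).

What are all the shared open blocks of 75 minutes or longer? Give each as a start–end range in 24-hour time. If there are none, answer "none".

Pablo free within 09:30–20:00: 09:30–10:45, 11:45–14:15, 16:30–17:30, 17:45–18:15.
Liang free within 09:30–20:00: 10:15–17:15, 17:30–18:15.
Pablo ∩ Chen: 09:30–10:45, 11:45–12:00, 12:30–14:15, 16:30–17:30, 17:45–18:15.
Pablo ∩ Chen ∩ Gita: 10:15–10:45, 11:45–12:00, 12:30–13:45, 16:30–17:00.
Pablo ∩ Chen ∩ Gita ∩ Liang: 10:15–10:45, 11:45–12:00, 12:30–13:45, 16:30–17:00.
Windows ≥ 75 min: 12:30–13:45.

12:30–13:45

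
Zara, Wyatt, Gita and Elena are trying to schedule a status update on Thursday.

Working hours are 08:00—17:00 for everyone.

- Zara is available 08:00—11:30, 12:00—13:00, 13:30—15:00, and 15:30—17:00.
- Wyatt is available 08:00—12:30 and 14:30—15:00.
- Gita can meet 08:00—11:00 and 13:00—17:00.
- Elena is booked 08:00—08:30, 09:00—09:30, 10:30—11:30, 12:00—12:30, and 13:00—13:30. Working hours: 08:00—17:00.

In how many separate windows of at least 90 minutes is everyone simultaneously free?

0

Elena free within 08:00–17:00: 08:30–09:00, 09:30–10:30, 11:30–12:00, 12:30–13:00, 13:30–17:00.
Zara ∩ Wyatt: 08:00–11:30, 12:00–12:30, 14:30–15:00.
Zara ∩ Wyatt ∩ Gita: 08:00–11:00, 14:30–15:00.
Zara ∩ Wyatt ∩ Gita ∩ Elena: 08:30–09:00, 09:30–10:30, 14:30–15:00.
Windows ≥ 90 min: (none).
That's 0 windows.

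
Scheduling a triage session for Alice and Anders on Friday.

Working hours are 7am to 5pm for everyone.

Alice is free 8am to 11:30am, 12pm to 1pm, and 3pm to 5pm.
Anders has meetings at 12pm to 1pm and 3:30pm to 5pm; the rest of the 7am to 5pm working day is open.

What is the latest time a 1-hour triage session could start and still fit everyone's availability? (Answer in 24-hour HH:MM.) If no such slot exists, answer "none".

10:30

Anders free within 07:00–17:00: 07:00–12:00, 13:00–15:30.
Alice ∩ Anders: 08:00–11:30, 15:00–15:30.
Windows ≥ 60 min: 08:00–11:30.
Latest start in the last window 08:00–11:30 is 11:30 − 60 min = 10:30.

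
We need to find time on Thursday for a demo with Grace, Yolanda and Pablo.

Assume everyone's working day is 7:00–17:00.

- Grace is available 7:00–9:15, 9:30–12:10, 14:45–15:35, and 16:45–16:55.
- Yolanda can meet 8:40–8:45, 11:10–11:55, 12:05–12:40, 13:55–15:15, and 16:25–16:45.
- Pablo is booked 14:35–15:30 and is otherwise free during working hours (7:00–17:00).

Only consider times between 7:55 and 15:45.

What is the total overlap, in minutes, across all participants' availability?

Pablo free within 07:00–17:00: 07:00–14:35, 15:30–17:00.
Grace ∩ Yolanda: 08:40–08:45, 11:10–11:55, 12:05–12:10, 14:45–15:15.
Grace ∩ Yolanda ∩ Pablo: 08:40–08:45, 11:10–11:55, 12:05–12:10.
Restricted to 07:55–15:45: 08:40–08:45, 11:10–11:55, 12:05–12:10.
Total common minutes: 5 + 45 + 5 = 55.

55 minutes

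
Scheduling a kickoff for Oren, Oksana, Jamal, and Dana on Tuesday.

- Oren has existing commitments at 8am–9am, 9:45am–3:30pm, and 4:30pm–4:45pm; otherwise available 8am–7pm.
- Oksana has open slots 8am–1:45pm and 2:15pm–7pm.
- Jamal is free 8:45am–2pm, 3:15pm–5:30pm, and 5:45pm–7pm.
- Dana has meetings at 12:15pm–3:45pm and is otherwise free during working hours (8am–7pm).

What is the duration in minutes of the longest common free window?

Oren free within 08:00–19:00: 09:00–09:45, 15:30–16:30, 16:45–19:00.
Dana free within 08:00–19:00: 08:00–12:15, 15:45–19:00.
Oren ∩ Oksana: 09:00–09:45, 15:30–16:30, 16:45–19:00.
Oren ∩ Oksana ∩ Jamal: 09:00–09:45, 15:30–16:30, 16:45–17:30, 17:45–19:00.
Oren ∩ Oksana ∩ Jamal ∩ Dana: 09:00–09:45, 15:45–16:30, 16:45–17:30, 17:45–19:00.
Common window lengths: 45, 45, 45, 75 min; longest is 75.

75 minutes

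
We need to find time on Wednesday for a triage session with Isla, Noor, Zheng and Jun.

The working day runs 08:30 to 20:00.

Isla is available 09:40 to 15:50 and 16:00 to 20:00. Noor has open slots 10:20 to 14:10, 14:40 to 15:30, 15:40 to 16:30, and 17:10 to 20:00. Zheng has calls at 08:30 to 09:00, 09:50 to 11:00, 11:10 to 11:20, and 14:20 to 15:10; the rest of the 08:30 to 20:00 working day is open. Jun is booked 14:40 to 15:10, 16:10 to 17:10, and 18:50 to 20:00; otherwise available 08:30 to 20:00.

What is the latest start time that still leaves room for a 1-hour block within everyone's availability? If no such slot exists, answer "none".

17:50

Zheng free within 08:30–20:00: 09:00–09:50, 11:00–11:10, 11:20–14:20, 15:10–20:00.
Jun free within 08:30–20:00: 08:30–14:40, 15:10–16:10, 17:10–18:50.
Isla ∩ Noor: 10:20–14:10, 14:40–15:30, 15:40–15:50, 16:00–16:30, 17:10–20:00.
Isla ∩ Noor ∩ Zheng: 11:00–11:10, 11:20–14:10, 15:10–15:30, 15:40–15:50, 16:00–16:30, 17:10–20:00.
Isla ∩ Noor ∩ Zheng ∩ Jun: 11:00–11:10, 11:20–14:10, 15:10–15:30, 15:40–15:50, 16:00–16:10, 17:10–18:50.
Windows ≥ 60 min: 11:20–14:10, 17:10–18:50.
Latest start in the last window 17:10–18:50 is 18:50 − 60 min = 17:50.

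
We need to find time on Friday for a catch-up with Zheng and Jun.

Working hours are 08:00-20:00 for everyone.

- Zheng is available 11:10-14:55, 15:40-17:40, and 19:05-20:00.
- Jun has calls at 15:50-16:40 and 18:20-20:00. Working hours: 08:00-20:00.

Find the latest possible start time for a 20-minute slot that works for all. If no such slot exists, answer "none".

Jun free within 08:00–20:00: 08:00–15:50, 16:40–18:20.
Zheng ∩ Jun: 11:10–14:55, 15:40–15:50, 16:40–17:40.
Windows ≥ 20 min: 11:10–14:55, 16:40–17:40.
Latest start in the last window 16:40–17:40 is 17:40 − 20 min = 17:20.

17:20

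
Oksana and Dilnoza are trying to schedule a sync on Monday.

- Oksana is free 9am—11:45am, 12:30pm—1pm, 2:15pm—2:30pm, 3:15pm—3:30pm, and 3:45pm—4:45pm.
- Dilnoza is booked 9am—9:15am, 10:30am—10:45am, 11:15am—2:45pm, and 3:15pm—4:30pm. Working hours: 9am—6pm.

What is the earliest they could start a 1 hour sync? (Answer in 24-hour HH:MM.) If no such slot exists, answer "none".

09:15

Dilnoza free within 09:00–18:00: 09:15–10:30, 10:45–11:15, 14:45–15:15, 16:30–18:00.
Oksana ∩ Dilnoza: 09:15–10:30, 10:45–11:15, 16:30–16:45.
Windows ≥ 60 min: 09:15–10:30.
Earliest such window starts at 09:15.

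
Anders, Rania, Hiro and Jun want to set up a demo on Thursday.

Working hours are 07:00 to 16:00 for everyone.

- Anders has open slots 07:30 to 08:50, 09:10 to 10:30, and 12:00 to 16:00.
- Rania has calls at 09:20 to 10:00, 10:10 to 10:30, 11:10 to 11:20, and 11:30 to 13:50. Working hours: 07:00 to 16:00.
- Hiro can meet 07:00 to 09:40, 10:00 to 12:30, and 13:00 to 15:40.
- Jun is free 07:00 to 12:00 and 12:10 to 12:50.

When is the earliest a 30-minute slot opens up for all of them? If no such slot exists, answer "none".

07:30

Rania free within 07:00–16:00: 07:00–09:20, 10:00–10:10, 10:30–11:10, 11:20–11:30, 13:50–16:00.
Anders ∩ Rania: 07:30–08:50, 09:10–09:20, 10:00–10:10, 13:50–16:00.
Anders ∩ Rania ∩ Hiro: 07:30–08:50, 09:10–09:20, 10:00–10:10, 13:50–15:40.
Anders ∩ Rania ∩ Hiro ∩ Jun: 07:30–08:50, 09:10–09:20, 10:00–10:10.
Windows ≥ 30 min: 07:30–08:50.
Earliest such window starts at 07:30.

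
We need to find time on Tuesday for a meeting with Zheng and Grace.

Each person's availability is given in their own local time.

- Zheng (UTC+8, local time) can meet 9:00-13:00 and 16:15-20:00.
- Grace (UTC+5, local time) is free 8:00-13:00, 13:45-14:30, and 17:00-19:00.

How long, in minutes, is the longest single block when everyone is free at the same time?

120 minutes

Zheng → UTC: 01:00–05:00, 08:15–12:00.
Grace → UTC: 03:00–08:00, 08:45–09:30, 12:00–14:00.
Zheng ∩ Grace: 03:00–05:00, 08:45–09:30.
Common window lengths: 120, 45 min; longest is 120.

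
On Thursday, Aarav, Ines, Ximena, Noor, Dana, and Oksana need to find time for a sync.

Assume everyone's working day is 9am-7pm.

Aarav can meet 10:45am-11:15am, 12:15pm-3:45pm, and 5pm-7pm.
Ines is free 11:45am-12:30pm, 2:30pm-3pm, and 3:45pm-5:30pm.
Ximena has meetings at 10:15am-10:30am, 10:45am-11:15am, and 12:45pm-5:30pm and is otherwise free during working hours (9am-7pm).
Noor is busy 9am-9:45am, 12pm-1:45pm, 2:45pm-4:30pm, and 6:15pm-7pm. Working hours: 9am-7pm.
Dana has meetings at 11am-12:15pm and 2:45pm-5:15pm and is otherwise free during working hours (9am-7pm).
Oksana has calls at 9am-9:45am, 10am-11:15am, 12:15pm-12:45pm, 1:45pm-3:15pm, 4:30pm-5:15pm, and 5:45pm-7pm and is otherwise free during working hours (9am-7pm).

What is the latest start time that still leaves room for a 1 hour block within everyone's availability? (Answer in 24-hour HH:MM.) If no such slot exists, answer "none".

Ximena free within 09:00–19:00: 09:00–10:15, 10:30–10:45, 11:15–12:45, 17:30–19:00.
Noor free within 09:00–19:00: 09:45–12:00, 13:45–14:45, 16:30–18:15.
Dana free within 09:00–19:00: 09:00–11:00, 12:15–14:45, 17:15–19:00.
Oksana free within 09:00–19:00: 09:45–10:00, 11:15–12:15, 12:45–13:45, 15:15–16:30, 17:15–17:45.
Aarav ∩ Ines: 12:15–12:30, 14:30–15:00, 17:00–17:30.
Aarav ∩ Ines ∩ Ximena: 12:15–12:30.
Aarav ∩ Ines ∩ Ximena ∩ Noor: (none).
Aarav ∩ Ines ∩ Ximena ∩ Noor ∩ Dana: (none).
Aarav ∩ Ines ∩ Ximena ∩ Noor ∩ Dana ∩ Oksana: (none).
Windows ≥ 60 min: (none).

none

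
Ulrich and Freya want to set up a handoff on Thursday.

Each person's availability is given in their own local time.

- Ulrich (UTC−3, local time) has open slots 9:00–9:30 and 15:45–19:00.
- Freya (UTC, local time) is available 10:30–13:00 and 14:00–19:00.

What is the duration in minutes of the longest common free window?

30 minutes

Ulrich → UTC: 12:00–12:30, 18:45–22:00.
Freya → UTC: 10:30–13:00, 14:00–19:00.
Ulrich ∩ Freya: 12:00–12:30, 18:45–19:00.
Common window lengths: 30, 15 min; longest is 30.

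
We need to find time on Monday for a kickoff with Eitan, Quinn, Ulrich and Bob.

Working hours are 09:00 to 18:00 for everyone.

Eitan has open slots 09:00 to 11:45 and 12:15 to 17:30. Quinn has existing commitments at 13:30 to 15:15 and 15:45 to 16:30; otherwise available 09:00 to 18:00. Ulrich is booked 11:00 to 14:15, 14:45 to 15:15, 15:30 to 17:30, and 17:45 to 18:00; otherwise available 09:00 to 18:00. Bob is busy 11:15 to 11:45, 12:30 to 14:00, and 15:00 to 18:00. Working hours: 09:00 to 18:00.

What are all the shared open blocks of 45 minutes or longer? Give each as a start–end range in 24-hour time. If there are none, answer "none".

09:00–11:00

Quinn free within 09:00–18:00: 09:00–13:30, 15:15–15:45, 16:30–18:00.
Ulrich free within 09:00–18:00: 09:00–11:00, 14:15–14:45, 15:15–15:30, 17:30–17:45.
Bob free within 09:00–18:00: 09:00–11:15, 11:45–12:30, 14:00–15:00.
Eitan ∩ Quinn: 09:00–11:45, 12:15–13:30, 15:15–15:45, 16:30–17:30.
Eitan ∩ Quinn ∩ Ulrich: 09:00–11:00, 15:15–15:30.
Eitan ∩ Quinn ∩ Ulrich ∩ Bob: 09:00–11:00.
Windows ≥ 45 min: 09:00–11:00.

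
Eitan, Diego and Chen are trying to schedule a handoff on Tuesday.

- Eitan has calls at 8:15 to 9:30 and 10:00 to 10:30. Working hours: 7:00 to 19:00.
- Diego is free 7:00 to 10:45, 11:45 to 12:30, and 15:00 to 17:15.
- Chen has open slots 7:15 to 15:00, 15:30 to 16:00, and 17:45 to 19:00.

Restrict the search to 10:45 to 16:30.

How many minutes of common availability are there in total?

75 minutes

Eitan free within 07:00–19:00: 07:00–08:15, 09:30–10:00, 10:30–19:00.
Eitan ∩ Diego: 07:00–08:15, 09:30–10:00, 10:30–10:45, 11:45–12:30, 15:00–17:15.
Eitan ∩ Diego ∩ Chen: 07:15–08:15, 09:30–10:00, 10:30–10:45, 11:45–12:30, 15:30–16:00.
Restricted to 10:45–16:30: 11:45–12:30, 15:30–16:00.
Total common minutes: 45 + 30 = 75.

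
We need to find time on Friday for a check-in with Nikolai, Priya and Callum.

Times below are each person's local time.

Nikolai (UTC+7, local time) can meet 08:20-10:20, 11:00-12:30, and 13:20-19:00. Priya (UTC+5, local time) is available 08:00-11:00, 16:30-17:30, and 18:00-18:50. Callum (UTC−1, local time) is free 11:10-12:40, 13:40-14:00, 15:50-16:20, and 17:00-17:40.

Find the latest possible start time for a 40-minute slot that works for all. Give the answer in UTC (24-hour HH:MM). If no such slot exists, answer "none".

none

Nikolai → UTC: 01:20–03:20, 04:00–05:30, 06:20–12:00.
Priya → UTC: 03:00–06:00, 11:30–12:30, 13:00–13:50.
Callum → UTC: 12:10–13:40, 14:40–15:00, 16:50–17:20, 18:00–18:40.
Nikolai ∩ Priya: 03:00–03:20, 04:00–05:30, 11:30–12:00.
Nikolai ∩ Priya ∩ Callum: (none).
Windows ≥ 40 min: (none).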